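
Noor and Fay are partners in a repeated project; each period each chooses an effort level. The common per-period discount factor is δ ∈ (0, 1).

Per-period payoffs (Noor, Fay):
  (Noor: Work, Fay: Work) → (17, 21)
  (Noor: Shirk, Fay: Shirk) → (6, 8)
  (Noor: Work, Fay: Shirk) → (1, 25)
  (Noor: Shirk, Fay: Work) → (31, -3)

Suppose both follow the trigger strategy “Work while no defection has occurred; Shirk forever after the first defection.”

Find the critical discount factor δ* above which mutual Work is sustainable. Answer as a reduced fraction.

Noor: cooperation gives 17 each period; deviation gives 31 once then 6 forever.
  17/(1−δ) ≥ 31 + 6δ/(1−δ) ⇒ δ ≥ 14/25.
Fay: cooperation gives 21 each period; deviation gives 25 once then 8 forever.
  δ ≥ 4/17.
Both must hold, so the binding constraint is Noor's: δ ≥ 14/25.

14/25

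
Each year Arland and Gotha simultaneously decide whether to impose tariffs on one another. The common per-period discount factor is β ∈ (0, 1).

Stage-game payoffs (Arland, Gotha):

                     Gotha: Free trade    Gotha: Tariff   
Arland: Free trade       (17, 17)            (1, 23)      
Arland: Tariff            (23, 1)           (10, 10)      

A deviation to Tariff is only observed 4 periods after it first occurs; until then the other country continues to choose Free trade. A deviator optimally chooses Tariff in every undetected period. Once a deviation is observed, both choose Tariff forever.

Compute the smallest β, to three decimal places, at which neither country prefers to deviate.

0.824

Deviating for the 4 undetected periods gains 23−17 = 6 per period over cooperation, then loses 17−10 = 7 per period forever once punishment starts.
Gain: 6(1 + β + … + β^3); loss: 7·β^4/(1−β).
No profitable deviation ⇔ 6(1−β^4) ≤ 7·β^4, i.e. β^4 ≥ 6/(6+7) = 6/13.
Hence β ≥ (6/13)^(1/4) ≈ 0.824.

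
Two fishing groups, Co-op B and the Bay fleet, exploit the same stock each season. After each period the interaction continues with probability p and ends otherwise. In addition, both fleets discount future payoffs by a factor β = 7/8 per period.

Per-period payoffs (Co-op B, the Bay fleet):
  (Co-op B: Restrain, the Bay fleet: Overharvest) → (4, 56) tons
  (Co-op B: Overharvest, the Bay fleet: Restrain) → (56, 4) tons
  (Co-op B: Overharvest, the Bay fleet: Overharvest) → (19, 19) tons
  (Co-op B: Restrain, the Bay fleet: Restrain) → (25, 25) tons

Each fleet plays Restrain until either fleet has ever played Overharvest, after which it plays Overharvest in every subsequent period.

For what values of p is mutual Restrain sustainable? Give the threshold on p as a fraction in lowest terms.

Expected continuation weight on next period's payoff is β·p = 7/8·p, which plays the role of the discount factor.
Cooperation requires 7/8·p ≥ (56−25)/(56−19) = 31/37, hence p ≥ 248/259.

248/259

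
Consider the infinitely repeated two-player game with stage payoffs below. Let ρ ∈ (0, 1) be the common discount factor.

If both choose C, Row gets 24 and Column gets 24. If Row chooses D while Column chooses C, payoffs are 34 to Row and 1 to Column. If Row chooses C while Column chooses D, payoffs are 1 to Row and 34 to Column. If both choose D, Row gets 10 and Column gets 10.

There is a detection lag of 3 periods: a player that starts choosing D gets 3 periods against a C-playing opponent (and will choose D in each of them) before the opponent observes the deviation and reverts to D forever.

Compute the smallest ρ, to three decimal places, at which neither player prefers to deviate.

0.747

A deviator earns 34 for 3 periods, then 10 forever; cooperating earns 24 forever. Multiplying the IC by (1−ρ):
24 ≥ 34(1−ρ^3) + 10ρ^3, so 24·ρ^3 ≥ 10 and ρ^3 ≥ 5/12.
ρ ≥ (5/12)^(1/3) ≈ 0.747.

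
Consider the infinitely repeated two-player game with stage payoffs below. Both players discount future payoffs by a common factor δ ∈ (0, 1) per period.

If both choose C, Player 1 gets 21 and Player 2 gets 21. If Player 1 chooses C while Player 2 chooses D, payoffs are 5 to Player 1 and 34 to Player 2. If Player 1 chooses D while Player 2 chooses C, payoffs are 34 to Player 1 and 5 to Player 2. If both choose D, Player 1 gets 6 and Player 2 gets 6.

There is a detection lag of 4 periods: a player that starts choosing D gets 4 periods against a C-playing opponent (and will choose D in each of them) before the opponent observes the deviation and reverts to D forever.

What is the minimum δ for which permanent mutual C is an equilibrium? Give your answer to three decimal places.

Deviating for the 4 undetected periods gains 34−21 = 13 per period over cooperation, then loses 21−6 = 15 per period forever once punishment starts.
Gain: 13(1 + δ + … + δ^3); loss: 15·δ^4/(1−δ).
No profitable deviation ⇔ 13(1−δ^4) ≤ 15·δ^4, i.e. δ^4 ≥ 13/(13+15) = 13/28.
Hence δ ≥ (13/28)^(1/4) ≈ 0.825.

0.825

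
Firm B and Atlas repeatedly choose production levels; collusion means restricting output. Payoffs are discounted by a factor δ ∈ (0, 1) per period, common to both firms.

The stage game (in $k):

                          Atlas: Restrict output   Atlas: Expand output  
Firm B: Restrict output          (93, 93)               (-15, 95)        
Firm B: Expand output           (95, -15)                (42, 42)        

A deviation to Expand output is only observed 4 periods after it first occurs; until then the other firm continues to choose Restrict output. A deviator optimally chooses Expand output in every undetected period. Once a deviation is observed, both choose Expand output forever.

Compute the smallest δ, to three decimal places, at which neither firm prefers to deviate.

0.441

Deviating for the 4 undetected periods gains 95−93 = 2 per period over cooperation, then loses 93−42 = 51 per period forever once punishment starts.
Gain: 2(1 + δ + … + δ^3); loss: 51·δ^4/(1−δ).
No profitable deviation ⇔ 2(1−δ^4) ≤ 51·δ^4, i.e. δ^4 ≥ 2/(2+51) = 2/53.
Hence δ ≥ (2/53)^(1/4) ≈ 0.441.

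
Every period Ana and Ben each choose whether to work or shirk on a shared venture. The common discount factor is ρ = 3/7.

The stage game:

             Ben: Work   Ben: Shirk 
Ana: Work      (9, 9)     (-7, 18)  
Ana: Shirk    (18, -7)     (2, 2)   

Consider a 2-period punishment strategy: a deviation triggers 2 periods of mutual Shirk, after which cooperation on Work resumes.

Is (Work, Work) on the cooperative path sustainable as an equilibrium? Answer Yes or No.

IC: ρ+…+ρ^2 ≥ (18−9)/(9−2) = 9/7.
At ρ = 3/7: partial sum = 0.6122 < 1.2857. Cooperation not sustainable.

No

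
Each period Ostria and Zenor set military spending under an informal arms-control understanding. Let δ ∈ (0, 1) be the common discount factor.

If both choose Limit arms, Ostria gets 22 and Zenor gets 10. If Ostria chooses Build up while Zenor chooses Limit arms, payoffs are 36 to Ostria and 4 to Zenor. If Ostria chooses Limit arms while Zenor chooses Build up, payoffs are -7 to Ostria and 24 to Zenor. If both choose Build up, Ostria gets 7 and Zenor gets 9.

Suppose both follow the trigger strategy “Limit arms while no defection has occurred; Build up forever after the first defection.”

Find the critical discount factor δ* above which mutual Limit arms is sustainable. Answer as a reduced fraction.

14/15

For Ostria: deviation gain 36−22 = 14, per-period punishment loss 22−7 = 15. IC gives δ ≥ 14/29.
For Zenor: gain 14, loss 1 per period, so δ ≥ 14/15.
The tighter constraint is Zenor's, so cooperation needs δ ≥ 14/15.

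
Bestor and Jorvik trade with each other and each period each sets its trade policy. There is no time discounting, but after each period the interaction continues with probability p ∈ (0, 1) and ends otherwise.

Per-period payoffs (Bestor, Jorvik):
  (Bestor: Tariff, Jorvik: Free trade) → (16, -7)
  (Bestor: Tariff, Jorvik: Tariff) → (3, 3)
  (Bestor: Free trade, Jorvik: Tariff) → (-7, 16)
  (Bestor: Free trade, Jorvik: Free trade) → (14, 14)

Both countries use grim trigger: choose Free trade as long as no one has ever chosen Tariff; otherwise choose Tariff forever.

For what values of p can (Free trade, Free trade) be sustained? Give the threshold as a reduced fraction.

2/13

Expected cooperation value is 14 + p·14 + p²·14 + … = 14/(1−p); deviation gives 16 + p·3/(1−p).
14 ≥ 16(1−p) + 3p ⇒ 13p ≥ 2 ⇒ p ≥ 2/13.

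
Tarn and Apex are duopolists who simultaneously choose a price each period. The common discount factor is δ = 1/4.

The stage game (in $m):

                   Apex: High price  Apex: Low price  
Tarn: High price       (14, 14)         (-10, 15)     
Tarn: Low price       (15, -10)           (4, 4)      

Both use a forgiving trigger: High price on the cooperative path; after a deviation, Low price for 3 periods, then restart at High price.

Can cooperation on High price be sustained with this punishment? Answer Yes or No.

A one-shot deviation gives 15 now, then 4 for 3 periods, then back to 14.
Gain from deviating: (15−14) today; loss: (14−4) in each of the next 3 periods.
No-deviation condition: (14−4)(δ+…+δ^3) ≥ 15−14, i.e. δ+…+δ^3 ≥ 1/10.
At δ = 1/4: δ+…+δ^3 = 0.3281 ≥ 0.1000.
So cooperation is sustainable.

Yes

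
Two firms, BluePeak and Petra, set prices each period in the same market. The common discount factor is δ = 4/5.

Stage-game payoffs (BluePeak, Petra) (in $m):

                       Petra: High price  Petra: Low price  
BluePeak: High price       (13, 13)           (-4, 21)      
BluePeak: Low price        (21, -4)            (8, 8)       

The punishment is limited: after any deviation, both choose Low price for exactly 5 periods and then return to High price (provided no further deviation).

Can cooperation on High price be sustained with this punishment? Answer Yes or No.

A one-shot deviation gives 21 now, then 8 for 5 periods, then back to 13.
Gain from deviating: (21−13) today; loss: (13−8) in each of the next 5 periods.
No-deviation condition: (13−8)(δ+…+δ^5) ≥ 21−13, i.e. δ+…+δ^5 ≥ 8/5.
At δ = 4/5: δ+…+δ^5 = 2.6893 ≥ 1.6000.
So cooperation is sustainable.

Yes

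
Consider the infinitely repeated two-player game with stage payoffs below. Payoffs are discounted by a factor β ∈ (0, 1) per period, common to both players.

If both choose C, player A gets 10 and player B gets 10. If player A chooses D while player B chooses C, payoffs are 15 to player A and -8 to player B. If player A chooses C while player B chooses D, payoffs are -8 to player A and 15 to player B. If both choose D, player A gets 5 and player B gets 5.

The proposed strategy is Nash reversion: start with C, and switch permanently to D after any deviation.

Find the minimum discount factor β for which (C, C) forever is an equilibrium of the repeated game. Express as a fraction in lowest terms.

10/(1−β) ≥ 15 + 5β/(1−β)
10 ≥ 15 − 10β
β ≥ 5/10 = 1/2.

1/2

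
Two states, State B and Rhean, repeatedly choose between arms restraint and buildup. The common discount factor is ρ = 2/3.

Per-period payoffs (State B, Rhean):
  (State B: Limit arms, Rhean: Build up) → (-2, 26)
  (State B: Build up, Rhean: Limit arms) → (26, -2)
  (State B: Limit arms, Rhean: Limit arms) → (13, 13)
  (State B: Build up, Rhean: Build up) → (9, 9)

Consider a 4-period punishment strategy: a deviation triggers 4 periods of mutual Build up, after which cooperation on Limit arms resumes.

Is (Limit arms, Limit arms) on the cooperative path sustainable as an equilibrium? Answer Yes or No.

IC: ρ+…+ρ^4 ≥ (26−13)/(13−9) = 13/4.
At ρ = 2/3: partial sum = 1.6049 < 3.2500. Cooperation not sustainable.

No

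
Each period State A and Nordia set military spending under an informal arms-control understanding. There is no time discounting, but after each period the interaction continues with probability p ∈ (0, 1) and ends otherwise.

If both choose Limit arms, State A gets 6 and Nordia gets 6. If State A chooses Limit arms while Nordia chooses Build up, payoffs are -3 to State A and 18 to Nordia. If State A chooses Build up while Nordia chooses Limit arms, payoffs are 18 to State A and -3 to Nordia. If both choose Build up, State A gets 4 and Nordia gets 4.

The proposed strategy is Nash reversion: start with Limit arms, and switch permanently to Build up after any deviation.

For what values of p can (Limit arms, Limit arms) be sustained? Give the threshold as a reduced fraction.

With no time discounting, the continuation probability p plays the role of the discount factor.
Grim-trigger IC: 6/(1−p) ≥ 18 + 4p/(1−p) ⇒ p ≥ (18−6)/(18−4) = 6/7.

6/7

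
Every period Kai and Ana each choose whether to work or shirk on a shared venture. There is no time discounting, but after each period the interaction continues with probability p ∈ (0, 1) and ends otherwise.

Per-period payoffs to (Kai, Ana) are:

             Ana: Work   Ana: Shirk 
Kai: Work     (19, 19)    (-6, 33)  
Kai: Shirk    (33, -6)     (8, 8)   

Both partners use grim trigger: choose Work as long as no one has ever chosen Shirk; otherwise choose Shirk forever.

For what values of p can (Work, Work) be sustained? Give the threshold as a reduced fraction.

14/25

Expected cooperation value is 19 + p·19 + p²·19 + … = 19/(1−p); deviation gives 33 + p·8/(1−p).
19 ≥ 33(1−p) + 8p ⇒ 25p ≥ 14 ⇒ p ≥ 14/25.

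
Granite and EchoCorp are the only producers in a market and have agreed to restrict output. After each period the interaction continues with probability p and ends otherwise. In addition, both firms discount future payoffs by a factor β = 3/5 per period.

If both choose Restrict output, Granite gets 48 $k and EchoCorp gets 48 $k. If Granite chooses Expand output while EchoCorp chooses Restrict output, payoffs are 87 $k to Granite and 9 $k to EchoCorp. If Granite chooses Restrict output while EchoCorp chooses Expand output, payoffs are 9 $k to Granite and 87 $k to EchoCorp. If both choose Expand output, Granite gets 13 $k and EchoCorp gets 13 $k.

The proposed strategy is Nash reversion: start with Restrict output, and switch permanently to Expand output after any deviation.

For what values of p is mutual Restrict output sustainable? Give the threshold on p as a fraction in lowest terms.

65/74

Expected continuation weight on next period's payoff is β·p = 3/5·p, which plays the role of the discount factor.
Cooperation requires 3/5·p ≥ (87−48)/(87−13) = 39/74, hence p ≥ 65/74.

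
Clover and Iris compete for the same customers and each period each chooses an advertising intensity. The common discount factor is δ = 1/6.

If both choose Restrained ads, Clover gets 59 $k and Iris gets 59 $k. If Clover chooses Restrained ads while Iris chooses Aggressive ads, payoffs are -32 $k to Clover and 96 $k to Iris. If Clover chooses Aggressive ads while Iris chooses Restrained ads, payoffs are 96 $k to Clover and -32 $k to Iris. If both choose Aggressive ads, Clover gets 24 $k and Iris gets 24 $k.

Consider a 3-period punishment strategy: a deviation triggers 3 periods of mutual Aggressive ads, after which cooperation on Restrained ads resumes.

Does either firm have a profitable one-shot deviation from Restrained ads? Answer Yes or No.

Yes

A one-shot deviation gives 96 now, then 24 for 3 periods, then back to 59.
Gain from deviating: (96−59) today; loss: (59−24) in each of the next 3 periods.
No-deviation condition: (59−24)(δ+…+δ^3) ≥ 96−59, i.e. δ+…+δ^3 ≥ 37/35.
At δ = 1/6: δ+…+δ^3 = 0.1991 < 1.0571.
So cooperation is not sustainable.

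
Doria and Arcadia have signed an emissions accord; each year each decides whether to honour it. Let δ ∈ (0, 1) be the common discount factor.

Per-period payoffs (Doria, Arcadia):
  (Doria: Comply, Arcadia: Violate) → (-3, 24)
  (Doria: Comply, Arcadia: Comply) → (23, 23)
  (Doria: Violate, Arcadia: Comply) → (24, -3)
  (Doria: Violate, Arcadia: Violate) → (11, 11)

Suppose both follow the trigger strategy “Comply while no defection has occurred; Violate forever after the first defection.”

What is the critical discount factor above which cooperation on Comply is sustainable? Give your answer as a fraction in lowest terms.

Cooperation forever yields 23 each period: 23/(1−δ).
Deviating yields 24 once, then 11 forever: 24 + 11δ/(1−δ).
No profitable deviation requires 23/(1−δ) ≥ 24 + 11δ/(1−δ).
Multiplying by (1−δ): 23 ≥ 24(1−δ) + 11δ = 24 − 13δ.
So 13δ ≥ 1, i.e. δ ≥ 1/13.

1/13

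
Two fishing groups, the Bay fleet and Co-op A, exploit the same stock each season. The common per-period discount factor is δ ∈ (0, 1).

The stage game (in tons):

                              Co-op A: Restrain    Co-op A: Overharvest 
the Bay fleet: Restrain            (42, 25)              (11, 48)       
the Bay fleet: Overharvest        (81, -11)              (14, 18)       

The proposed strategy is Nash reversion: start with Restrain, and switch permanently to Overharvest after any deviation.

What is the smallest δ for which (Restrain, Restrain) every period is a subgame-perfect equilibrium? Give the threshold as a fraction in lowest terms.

23/30

the Bay fleet's threshold: (81−42)/(81−14) = 39/67.
Co-op A's threshold: (48−25)/(48−18) = 23/30.
39/67 < 23/30, so Co-op A binds and δ* = 23/30.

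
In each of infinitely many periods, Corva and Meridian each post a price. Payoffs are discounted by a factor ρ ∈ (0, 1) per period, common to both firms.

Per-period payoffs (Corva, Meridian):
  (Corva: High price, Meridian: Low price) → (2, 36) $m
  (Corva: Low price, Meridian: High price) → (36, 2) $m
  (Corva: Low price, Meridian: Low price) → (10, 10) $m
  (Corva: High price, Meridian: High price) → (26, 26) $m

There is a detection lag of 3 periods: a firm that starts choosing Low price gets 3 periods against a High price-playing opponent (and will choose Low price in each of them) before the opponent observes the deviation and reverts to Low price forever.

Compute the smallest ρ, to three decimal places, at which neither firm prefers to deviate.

The best deviation is to choose Low price for all 3 undetected periods, earning 36 each, then 10 forever once detected.
Deviation value: 36(1−ρ^3)/(1−ρ) + 10ρ^3/(1−ρ); cooperation value: 26/(1−ρ).
IC: 26 ≥ 36(1−ρ^3) + 10ρ^3 = 36 − 26ρ^3.
So ρ^3 ≥ 10/26 = 5/13, giving ρ ≥ (5/13)^(1/3) ≈ 0.727.

0.727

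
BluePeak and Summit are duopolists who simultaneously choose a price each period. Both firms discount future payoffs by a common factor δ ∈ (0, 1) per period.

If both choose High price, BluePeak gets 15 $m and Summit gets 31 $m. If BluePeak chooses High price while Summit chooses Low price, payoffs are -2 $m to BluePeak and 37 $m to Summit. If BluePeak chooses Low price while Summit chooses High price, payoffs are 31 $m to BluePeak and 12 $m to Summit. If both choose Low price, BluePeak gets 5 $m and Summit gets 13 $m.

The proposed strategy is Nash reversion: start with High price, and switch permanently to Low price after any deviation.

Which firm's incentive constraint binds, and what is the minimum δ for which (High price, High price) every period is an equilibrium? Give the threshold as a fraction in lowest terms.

BluePeak; δ ≥ 8/13

For BluePeak: deviation gain 31−15 = 16, per-period punishment loss 15−5 = 10. IC gives δ ≥ 16/26 = 8/13.
For Summit: gain 6, loss 18 per period, so δ ≥ 6/24 = 1/4.
The tighter constraint is BluePeak's, so cooperation needs δ ≥ 8/13.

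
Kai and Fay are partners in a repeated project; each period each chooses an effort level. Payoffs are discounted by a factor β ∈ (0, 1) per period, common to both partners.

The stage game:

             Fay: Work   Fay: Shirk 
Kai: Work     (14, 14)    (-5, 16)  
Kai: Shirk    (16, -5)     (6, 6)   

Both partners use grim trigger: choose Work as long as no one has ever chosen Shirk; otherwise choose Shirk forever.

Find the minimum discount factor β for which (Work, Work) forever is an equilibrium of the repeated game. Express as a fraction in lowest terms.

One-period gain from deviating is 16 − 14 = 2. The loss is 14 − 6 = 8 in every subsequent period, with present value 8·β/(1−β).
Deviation is unprofitable when 8·β/(1−β) ≥ 2, i.e. β/(1−β) ≥ 1/4.
Equivalently β ≥ 2/(2+8) = 1/5.

1/5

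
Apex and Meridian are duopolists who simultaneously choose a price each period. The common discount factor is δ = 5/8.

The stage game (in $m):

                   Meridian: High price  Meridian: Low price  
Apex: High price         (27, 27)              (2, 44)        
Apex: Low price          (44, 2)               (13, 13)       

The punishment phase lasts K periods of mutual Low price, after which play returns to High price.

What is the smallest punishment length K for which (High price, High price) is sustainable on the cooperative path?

IC: δ(1−δ^K)/(1−δ) ≥ (44−27)/(27−13) = 17/14.
With δ = 5/8: need 1 − δ^K ≥ 17/14·(1−5/8)/(5/8), i.e. δ^K ≤ 0.2714.
Since (5/8)^2 = 0.3906 and (5/8)^3 = 0.2441, the smallest such K is 3.

3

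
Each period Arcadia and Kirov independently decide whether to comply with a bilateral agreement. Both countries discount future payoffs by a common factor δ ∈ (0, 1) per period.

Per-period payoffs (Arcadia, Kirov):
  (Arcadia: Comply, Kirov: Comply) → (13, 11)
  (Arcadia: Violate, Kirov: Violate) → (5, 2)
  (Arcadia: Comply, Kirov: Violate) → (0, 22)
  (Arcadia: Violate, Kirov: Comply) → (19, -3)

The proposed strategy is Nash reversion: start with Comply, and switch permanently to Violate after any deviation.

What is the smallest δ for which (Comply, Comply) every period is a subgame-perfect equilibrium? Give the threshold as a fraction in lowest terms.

Arcadia: cooperation gives 13 each period; deviation gives 19 once then 5 forever.
  13/(1−δ) ≥ 19 + 5δ/(1−δ) ⇒ δ ≥ 6/14 = 3/7.
Kirov: cooperation gives 11 each period; deviation gives 22 once then 2 forever.
  δ ≥ 11/20.
Both must hold, so the binding constraint is Kirov's: δ ≥ 11/20.

11/20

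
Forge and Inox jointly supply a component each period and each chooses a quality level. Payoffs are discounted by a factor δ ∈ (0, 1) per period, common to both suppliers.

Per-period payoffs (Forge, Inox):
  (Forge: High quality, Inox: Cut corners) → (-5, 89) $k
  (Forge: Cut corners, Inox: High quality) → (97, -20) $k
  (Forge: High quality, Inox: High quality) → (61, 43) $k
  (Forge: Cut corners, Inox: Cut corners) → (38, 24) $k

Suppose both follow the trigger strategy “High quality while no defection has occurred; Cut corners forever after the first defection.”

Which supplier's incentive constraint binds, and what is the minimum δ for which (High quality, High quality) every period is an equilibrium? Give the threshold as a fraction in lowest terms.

Inox; δ ≥ 46/65

Forge: cooperation gives 61 each period; deviation gives 97 once then 38 forever.
  61/(1−δ) ≥ 97 + 38δ/(1−δ) ⇒ δ ≥ 36/59.
Inox: cooperation gives 43 each period; deviation gives 89 once then 24 forever.
  δ ≥ 46/65.
Both must hold, so the binding constraint is Inox's: δ ≥ 46/65.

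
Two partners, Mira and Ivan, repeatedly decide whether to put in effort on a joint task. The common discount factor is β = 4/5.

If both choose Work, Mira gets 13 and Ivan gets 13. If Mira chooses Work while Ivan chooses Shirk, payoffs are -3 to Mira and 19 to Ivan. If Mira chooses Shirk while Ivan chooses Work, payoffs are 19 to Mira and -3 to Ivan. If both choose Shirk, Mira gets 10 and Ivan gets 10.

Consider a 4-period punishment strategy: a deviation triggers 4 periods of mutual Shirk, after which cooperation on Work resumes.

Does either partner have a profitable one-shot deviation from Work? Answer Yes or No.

Comparing payoff streams over the 5 periods until play realigns: cooperate → 13(1+β+…+β^4); deviate → 19 + 10(β+…+β^4).
Cooperation is sustained iff (13−10)(β+…+β^4) ≥ 19−13.
β+…+β^4 = 4/5·(1−(4/5)^4)/(1−4/5) = 2.3616, and (19−13)/(13−10) = 2.0000.
2.3616 ≥ 2.0000, so cooperation is sustainable.

No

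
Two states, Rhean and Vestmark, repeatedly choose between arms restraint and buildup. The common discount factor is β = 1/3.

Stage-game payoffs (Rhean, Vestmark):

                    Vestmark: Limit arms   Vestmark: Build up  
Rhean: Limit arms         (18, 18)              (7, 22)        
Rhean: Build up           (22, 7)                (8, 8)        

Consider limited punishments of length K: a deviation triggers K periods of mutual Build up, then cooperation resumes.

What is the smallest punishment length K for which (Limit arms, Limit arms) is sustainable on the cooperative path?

2

Need Σ_{k=1}^{K} β^k ≥ (22−18)/(18−8) = 0.4000 at β = 1/3.
At K = 1 the sum is 0.3333 < 0.4000; at K = 2 it is 0.4444 ≥ 0.4000.
So the minimum punishment length is K = 2.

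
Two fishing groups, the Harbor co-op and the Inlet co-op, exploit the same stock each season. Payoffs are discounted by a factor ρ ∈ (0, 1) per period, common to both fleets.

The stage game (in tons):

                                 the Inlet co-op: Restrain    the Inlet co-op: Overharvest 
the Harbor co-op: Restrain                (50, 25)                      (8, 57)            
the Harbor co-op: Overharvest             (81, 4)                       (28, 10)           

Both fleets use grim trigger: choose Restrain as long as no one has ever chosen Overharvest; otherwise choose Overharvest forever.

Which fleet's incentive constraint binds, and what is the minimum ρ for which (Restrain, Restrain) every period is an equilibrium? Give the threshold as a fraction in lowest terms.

the Inlet co-op; ρ ≥ 32/47

the Harbor co-op: cooperation gives 50 each period; deviation gives 81 once then 28 forever.
  50/(1−ρ) ≥ 81 + 28ρ/(1−ρ) ⇒ ρ ≥ 31/53.
the Inlet co-op: cooperation gives 25 each period; deviation gives 57 once then 10 forever.
  ρ ≥ 32/47.
Both must hold, so the binding constraint is the Inlet co-op's: ρ ≥ 32/47.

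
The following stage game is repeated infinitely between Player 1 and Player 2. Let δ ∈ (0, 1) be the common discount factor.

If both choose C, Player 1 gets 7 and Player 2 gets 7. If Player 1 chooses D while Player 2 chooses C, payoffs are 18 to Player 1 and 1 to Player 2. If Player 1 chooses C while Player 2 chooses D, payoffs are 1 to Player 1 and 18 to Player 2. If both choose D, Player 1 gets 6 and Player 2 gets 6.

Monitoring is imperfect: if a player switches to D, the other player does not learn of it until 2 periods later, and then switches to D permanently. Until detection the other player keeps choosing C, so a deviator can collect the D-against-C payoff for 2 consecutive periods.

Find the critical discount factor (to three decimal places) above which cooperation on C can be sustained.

The best deviation is to choose D for all 2 undetected periods, earning 18 each, then 6 forever once detected.
Deviation value: 18(1−δ^2)/(1−δ) + 6δ^2/(1−δ); cooperation value: 7/(1−δ).
IC: 7 ≥ 18(1−δ^2) + 6δ^2 = 18 − 12δ^2.
So δ^2 ≥ 11/12, giving δ ≥ (11/12)^(1/2) ≈ 0.957.

0.957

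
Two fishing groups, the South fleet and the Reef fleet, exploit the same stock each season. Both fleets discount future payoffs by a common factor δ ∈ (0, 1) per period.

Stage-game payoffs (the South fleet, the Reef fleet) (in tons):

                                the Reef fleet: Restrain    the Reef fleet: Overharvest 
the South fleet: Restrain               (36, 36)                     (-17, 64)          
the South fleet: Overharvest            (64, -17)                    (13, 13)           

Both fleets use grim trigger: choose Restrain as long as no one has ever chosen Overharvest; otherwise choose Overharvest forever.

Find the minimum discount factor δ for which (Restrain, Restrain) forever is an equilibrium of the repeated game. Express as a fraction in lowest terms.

Under grim trigger the critical discount factor is (T−C)/(T−P) with T = 64, C = 36, P = 13.
δ* = (64−36)/(64−13) = 28/51.

28/51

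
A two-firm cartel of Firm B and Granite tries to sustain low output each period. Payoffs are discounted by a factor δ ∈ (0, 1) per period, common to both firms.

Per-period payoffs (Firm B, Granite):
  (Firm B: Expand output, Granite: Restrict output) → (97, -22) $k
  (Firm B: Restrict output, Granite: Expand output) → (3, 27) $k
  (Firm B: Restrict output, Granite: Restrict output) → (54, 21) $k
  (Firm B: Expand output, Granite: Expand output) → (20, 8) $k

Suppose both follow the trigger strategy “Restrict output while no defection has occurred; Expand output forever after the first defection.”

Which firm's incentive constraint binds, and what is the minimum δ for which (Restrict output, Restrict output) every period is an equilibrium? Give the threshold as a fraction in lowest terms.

For Firm B: deviation gain 97−54 = 43, per-period punishment loss 54−20 = 34. IC gives δ ≥ 43/77.
For Granite: gain 6, loss 13 per period, so δ ≥ 6/19.
The tighter constraint is Firm B's, so cooperation needs δ ≥ 43/77.

Firm B; δ ≥ 43/77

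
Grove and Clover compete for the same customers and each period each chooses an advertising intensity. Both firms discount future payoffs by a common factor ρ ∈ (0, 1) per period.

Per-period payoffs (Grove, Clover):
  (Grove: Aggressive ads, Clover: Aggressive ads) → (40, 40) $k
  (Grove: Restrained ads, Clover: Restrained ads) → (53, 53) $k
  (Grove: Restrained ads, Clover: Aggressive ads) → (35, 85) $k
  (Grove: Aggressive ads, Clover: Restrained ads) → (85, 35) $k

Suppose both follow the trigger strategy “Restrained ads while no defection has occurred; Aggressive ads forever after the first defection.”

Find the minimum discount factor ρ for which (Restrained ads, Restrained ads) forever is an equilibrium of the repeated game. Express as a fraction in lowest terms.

53/(1−ρ) ≥ 85 + 40ρ/(1−ρ)
53 ≥ 85 − 45ρ
ρ ≥ 32/45.

32/45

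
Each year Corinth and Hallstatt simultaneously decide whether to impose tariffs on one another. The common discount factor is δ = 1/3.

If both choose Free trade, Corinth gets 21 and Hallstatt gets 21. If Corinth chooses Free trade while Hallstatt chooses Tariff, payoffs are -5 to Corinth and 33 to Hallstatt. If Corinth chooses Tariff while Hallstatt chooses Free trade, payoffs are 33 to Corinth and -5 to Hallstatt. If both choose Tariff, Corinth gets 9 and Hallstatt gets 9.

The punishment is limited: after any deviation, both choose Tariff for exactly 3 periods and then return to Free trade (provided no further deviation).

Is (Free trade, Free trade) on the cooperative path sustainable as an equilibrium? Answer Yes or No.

No

A one-shot deviation gives 33 now, then 9 for 3 periods, then back to 21.
Gain from deviating: (33−21) today; loss: (21−9) in each of the next 3 periods.
No-deviation condition: (21−9)(δ+…+δ^3) ≥ 33−21, i.e. δ+…+δ^3 ≥ 1.
At δ = 1/3: δ+…+δ^3 = 0.4815 < 1.0000.
So cooperation is not sustainable.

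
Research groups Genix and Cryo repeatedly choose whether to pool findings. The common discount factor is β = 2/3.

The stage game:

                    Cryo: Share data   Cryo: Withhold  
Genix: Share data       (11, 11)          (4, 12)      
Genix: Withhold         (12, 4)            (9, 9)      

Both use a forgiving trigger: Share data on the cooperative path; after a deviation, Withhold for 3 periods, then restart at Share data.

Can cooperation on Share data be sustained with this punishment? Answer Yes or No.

Yes

IC: β+…+β^3 ≥ (12−11)/(11−9) = 1/2.
At β = 2/3: partial sum = 1.4074 ≥ 0.5000. Cooperation sustainable.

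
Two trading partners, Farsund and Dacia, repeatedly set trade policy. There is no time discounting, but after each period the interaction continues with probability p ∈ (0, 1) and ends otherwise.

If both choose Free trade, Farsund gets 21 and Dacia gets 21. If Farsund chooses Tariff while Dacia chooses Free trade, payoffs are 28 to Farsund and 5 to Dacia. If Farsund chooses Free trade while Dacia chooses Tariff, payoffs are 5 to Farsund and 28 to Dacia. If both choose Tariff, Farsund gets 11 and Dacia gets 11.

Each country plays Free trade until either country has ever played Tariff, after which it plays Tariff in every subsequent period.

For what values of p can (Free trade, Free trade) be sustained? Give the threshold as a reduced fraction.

With no time discounting, the continuation probability p plays the role of the discount factor.
Grim-trigger IC: 21/(1−p) ≥ 28 + 11p/(1−p) ⇒ p ≥ (28−21)/(28−11) = 7/17.

7/17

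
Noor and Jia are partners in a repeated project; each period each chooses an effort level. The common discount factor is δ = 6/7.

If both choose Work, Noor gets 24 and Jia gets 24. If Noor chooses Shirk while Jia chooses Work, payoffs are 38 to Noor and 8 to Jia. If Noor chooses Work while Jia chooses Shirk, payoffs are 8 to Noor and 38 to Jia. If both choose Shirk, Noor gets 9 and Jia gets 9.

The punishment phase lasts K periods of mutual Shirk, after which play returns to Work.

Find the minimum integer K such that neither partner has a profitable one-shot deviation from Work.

2

Need Σ_{k=1}^{K} δ^k ≥ (38−24)/(24−9) = 0.9333 at δ = 6/7.
At K = 1 the sum is 0.8571 < 0.9333; at K = 2 it is 1.5918 ≥ 0.9333.
So the minimum punishment length is K = 2.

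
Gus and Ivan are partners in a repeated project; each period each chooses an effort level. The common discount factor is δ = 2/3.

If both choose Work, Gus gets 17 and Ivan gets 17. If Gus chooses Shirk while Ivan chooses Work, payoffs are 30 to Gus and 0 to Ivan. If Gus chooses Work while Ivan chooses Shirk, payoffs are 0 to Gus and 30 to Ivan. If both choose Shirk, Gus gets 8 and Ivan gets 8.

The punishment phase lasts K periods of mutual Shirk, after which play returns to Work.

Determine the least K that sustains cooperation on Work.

IC: δ(1−δ^K)/(1−δ) ≥ (30−17)/(17−8) = 13/9.
With δ = 2/3: need 1 − δ^K ≥ 13/9·(1−2/3)/(2/3), i.e. δ^K ≤ 0.2778.
Since (2/3)^3 = 0.2963 and (2/3)^4 = 0.1975, the smallest such K is 4.

4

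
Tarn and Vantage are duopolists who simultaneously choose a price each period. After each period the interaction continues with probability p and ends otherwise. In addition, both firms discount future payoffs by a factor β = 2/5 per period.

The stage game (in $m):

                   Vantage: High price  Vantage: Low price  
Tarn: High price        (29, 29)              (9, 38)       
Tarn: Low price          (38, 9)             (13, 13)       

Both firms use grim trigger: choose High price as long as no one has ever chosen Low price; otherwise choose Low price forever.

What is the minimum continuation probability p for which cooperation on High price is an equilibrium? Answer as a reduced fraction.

9/10

With continuation probability p and discount β, the effective per-period discount factor is βp.
Grim-trigger IC: βp ≥ (38−29)/(38−13) = 9/25.
So p ≥ (9/25)/(2/5) = 9/10.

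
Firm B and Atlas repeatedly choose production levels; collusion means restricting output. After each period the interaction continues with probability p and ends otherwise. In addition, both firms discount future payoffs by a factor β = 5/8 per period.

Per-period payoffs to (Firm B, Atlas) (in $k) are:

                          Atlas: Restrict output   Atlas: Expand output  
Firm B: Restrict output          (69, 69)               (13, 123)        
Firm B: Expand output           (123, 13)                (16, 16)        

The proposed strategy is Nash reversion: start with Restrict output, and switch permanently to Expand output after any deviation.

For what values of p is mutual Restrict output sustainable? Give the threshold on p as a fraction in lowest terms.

432/535

With continuation probability p and discount β, the effective per-period discount factor is βp.
Grim-trigger IC: βp ≥ (123−69)/(123−16) = 54/107.
So p ≥ (54/107)/(5/8) = 432/535.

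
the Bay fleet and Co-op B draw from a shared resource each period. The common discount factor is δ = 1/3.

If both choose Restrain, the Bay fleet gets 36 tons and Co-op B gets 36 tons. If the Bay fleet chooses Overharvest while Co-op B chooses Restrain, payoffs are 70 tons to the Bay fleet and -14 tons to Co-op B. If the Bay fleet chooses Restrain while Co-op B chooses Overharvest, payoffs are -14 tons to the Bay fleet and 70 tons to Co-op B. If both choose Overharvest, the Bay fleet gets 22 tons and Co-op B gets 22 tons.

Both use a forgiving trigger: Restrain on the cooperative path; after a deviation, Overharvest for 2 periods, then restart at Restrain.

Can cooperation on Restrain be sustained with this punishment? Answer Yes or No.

No

Comparing payoff streams over the 3 periods until play realigns: cooperate → 36(1+δ+…+δ^2); deviate → 70 + 22(δ+…+δ^2).
Cooperation is sustained iff (36−22)(δ+…+δ^2) ≥ 70−36.
δ+…+δ^2 = 1/3·(1−(1/3)^2)/(1−1/3) = 0.4444, and (70−36)/(36−22) = 2.4286.
0.4444 < 2.4286, so cooperation is not sustainable.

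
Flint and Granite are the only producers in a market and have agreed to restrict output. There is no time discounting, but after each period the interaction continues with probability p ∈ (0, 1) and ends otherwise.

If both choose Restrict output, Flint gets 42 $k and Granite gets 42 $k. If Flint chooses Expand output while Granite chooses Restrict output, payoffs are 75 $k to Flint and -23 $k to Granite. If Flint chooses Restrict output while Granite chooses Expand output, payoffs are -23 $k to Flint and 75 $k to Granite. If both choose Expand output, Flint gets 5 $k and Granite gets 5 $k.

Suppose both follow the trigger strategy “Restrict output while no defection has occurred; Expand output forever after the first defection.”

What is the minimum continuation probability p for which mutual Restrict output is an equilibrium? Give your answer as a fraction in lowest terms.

Expected cooperation value is 42 + p·42 + p²·42 + … = 42/(1−p); deviation gives 75 + p·5/(1−p).
42 ≥ 75(1−p) + 5p ⇒ 70p ≥ 33 ⇒ p ≥ 33/70.

33/70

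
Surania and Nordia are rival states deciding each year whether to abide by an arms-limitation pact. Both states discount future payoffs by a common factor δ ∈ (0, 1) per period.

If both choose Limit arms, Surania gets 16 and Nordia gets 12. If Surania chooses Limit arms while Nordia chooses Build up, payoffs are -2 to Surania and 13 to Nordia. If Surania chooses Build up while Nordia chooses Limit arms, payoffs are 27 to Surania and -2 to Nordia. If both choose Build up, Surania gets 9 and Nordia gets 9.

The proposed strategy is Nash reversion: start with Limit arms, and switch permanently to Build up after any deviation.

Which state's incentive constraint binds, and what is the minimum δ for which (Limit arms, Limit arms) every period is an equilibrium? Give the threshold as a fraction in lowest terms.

Surania; δ ≥ 11/18

Surania: cooperation gives 16 each period; deviation gives 27 once then 9 forever.
  16/(1−δ) ≥ 27 + 9δ/(1−δ) ⇒ δ ≥ 11/18.
Nordia: cooperation gives 12 each period; deviation gives 13 once then 9 forever.
  δ ≥ 1/4.
Both must hold, so the binding constraint is Surania's: δ ≥ 11/18.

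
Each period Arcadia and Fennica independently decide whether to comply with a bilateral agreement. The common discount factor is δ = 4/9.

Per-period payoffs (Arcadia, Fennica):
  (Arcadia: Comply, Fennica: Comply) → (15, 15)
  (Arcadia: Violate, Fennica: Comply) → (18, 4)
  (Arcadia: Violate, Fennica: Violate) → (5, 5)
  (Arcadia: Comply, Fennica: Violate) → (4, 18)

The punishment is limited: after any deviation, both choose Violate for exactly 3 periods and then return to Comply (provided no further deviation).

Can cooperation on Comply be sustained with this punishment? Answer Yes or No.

Yes

Comparing payoff streams over the 4 periods until play realigns: cooperate → 15(1+δ+…+δ^3); deviate → 18 + 5(δ+…+δ^3).
Cooperation is sustained iff (15−5)(δ+…+δ^3) ≥ 18−15.
δ+…+δ^3 = 4/9·(1−(4/9)^3)/(1−4/9) = 0.7298, and (18−15)/(15−5) = 0.3000.
0.7298 ≥ 0.3000, so cooperation is sustainable.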